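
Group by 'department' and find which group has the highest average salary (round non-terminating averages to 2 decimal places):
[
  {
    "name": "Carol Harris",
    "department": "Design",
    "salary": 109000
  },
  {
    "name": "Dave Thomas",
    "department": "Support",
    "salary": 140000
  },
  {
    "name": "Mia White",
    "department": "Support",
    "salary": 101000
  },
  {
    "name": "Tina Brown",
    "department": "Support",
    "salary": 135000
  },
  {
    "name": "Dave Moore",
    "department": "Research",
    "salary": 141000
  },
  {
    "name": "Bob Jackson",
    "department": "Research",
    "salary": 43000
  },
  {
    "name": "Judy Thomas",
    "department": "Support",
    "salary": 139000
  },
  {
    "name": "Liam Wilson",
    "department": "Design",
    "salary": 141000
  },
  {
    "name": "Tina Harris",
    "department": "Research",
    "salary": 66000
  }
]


Group by: department

Groups:
  Design: 2 people, avg salary = 250000/2 = $125000
  Research: 3 people, avg salary = 250000/3 ≈ $83333.33
  Support: 4 people, avg salary = 515000/4 = $128750

Highest average salary: Support ($128750)

Support ($128750)


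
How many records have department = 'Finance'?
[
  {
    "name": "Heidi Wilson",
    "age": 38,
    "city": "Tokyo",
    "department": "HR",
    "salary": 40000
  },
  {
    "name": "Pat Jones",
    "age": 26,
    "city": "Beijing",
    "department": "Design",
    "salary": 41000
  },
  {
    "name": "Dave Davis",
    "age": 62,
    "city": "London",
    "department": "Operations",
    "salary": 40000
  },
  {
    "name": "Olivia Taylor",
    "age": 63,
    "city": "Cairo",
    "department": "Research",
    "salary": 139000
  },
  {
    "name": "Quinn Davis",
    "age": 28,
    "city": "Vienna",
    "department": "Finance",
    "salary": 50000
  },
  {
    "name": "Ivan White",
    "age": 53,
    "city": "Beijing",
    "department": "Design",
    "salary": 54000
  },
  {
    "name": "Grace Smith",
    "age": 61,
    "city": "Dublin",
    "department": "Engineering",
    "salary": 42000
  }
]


Data: 7 records
Condition: department = 'Finance'

Checking each record:
  Heidi Wilson: HR
  Pat Jones: Design
  Dave Davis: Operations
  Olivia Taylor: Research
  Quinn Davis: Finance MATCH
  Ivan White: Design
  Grace Smith: Engineering

Count: 1

1


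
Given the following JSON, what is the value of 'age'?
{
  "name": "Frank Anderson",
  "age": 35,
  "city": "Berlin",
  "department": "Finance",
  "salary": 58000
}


Looking up field 'age'
Value: 35

35


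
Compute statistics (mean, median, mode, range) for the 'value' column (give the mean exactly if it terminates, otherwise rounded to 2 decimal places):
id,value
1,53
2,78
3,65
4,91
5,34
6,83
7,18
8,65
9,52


Data: [53, 78, 65, 91, 34, 83, 18, 65, 52]
Count: 9
Sum: 539
Mean: 539/9 ≈ 59.89 (rounded to 2 decimal places)
Sorted: [18, 34, 52, 53, 65, 65, 78, 83, 91]
Median: 65.0
Mode: 65 (2 times)
Range: 91 - 18 = 73
Min: 18, Max: 91

mean≈59.89, median=65.0, mode=65, range=73


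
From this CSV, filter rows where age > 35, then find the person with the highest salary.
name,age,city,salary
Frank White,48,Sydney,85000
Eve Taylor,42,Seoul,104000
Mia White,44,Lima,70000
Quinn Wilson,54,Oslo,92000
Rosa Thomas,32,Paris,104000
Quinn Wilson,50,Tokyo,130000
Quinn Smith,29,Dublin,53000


Filter: age > 35
Sort by: salary (descending)

Filtered records (5):
  Quinn Wilson, age 50, salary $130000
  Eve Taylor, age 42, salary $104000
  Quinn Wilson, age 54, salary $92000
  Frank White, age 48, salary $85000
  Mia White, age 44, salary $70000

Highest salary: Quinn Wilson ($130000)

Quinn Wilson


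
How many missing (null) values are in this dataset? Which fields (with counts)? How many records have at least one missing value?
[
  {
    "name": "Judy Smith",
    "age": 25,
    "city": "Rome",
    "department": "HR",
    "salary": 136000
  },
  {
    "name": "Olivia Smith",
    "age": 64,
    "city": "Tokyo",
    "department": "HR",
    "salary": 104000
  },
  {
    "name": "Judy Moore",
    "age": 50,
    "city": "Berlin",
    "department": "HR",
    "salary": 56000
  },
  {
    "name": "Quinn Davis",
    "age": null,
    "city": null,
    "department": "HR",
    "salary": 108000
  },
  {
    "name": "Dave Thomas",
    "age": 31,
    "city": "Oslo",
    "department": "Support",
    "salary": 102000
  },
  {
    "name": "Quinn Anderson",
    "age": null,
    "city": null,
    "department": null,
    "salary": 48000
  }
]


Checking for missing (null) values in 6 records:

  Judy Smith: complete
  Olivia Smith: complete
  Judy Moore: complete
  Quinn Davis: age, city
  Dave Thomas: complete
  Quinn Anderson: age, city, department

Per field:
  name: 0 missing
  age: 2 missing
  city: 2 missing
  department: 1 missing
  salary: 0 missing

Total missing values: 5
Records with any missing: 2

5 missing values (age: 2, city: 2, department: 1); 2 incomplete records


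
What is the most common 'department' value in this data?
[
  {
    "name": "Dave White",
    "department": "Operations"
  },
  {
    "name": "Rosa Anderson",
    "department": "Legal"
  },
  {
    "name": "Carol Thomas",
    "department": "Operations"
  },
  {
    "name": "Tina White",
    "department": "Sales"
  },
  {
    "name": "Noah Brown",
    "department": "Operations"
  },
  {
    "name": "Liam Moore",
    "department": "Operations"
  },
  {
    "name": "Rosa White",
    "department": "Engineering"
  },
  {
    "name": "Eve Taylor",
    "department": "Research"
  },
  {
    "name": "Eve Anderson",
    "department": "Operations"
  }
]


Counting 'department' values across 9 records:

  Operations: 5 #####
  Legal: 1 #
  Sales: 1 #
  Engineering: 1 #
  Research: 1 #

Most common: Operations (5 times)

Operations (5 times)


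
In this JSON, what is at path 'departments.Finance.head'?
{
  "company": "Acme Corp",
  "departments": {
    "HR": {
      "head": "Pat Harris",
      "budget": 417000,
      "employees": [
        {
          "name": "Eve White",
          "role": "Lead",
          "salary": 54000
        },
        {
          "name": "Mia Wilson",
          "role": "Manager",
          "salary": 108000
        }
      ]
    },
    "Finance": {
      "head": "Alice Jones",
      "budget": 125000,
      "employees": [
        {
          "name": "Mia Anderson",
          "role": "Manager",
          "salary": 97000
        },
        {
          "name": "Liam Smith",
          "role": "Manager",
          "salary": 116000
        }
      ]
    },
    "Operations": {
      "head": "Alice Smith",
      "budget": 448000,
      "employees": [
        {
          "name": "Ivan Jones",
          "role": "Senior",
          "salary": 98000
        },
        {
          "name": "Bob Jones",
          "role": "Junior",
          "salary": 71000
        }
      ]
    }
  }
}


Path: departments.Finance.head

Navigate:
  -> departments
  -> Finance
  -> head = 'Alice Jones'

Alice Jones


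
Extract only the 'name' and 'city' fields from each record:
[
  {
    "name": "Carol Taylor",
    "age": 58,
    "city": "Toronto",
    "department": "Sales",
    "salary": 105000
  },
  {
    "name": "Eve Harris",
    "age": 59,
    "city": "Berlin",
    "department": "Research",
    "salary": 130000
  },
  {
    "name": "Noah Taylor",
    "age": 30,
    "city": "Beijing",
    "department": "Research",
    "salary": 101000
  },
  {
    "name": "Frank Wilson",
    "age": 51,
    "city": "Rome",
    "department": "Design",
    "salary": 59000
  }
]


Original: 4 records with fields: name, age, city, department, salary
Keep: ['name', 'city']
Drop: ['age', 'department', 'salary']
Result: 4 records, 2 fields each

[
  {
    "name": "Carol Taylor",
    "city": "Toronto"
  },
  {
    "name": "Eve Harris",
    "city": "Berlin"
  },
  {
    "name": "Noah Taylor",
    "city": "Beijing"
  },
  {
    "name": "Frank Wilson",
    "city": "Rome"
  }
]


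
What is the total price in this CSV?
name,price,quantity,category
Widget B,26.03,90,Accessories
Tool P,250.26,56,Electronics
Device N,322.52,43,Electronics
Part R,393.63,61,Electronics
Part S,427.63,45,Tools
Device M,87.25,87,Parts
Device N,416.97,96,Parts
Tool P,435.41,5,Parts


Computing total price:
Values: [26.03, 250.26, 322.52, 393.63, 427.63, 87.25, 416.97, 435.41]
Sum = 2359.70

2359.70


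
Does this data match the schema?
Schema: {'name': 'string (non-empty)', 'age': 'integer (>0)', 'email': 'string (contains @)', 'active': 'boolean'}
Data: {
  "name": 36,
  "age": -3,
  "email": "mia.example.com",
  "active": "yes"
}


Validating each field against schema:
  name: FAIL (36 is not a string)
  age: FAIL (-3 is not > 0)
  email: FAIL ("mia.example.com" does not contain @)
  active: FAIL ("yes" is not a boolean)

Result: INVALID (4 errors: name, age, email, active)

INVALID (4 errors: name, age, email, active)


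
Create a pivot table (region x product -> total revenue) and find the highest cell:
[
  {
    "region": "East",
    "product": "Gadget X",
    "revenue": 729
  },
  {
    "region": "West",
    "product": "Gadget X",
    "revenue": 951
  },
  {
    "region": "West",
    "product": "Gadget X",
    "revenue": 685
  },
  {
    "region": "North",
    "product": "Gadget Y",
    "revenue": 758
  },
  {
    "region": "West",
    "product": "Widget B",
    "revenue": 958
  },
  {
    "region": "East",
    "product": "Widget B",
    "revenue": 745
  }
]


Pivot: region (rows) x product (columns) -> total revenue

     Gadget X      Gadget Y      Widget B    
East           729             0           745  
North            0           758             0  
West          1636             0           958  

Highest: West / Gadget X = $1636

West / Gadget X = $1636


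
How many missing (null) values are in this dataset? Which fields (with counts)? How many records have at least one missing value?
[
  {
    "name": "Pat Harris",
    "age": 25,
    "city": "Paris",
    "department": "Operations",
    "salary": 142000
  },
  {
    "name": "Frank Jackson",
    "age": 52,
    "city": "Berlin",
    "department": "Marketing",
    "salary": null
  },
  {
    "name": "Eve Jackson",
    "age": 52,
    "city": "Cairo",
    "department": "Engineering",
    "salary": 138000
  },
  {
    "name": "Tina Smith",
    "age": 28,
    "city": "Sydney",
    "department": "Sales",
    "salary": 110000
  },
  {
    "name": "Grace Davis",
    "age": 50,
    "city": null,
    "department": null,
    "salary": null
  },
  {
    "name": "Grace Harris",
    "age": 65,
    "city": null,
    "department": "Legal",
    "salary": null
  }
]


Checking for missing (null) values in 6 records:

  Pat Harris: complete
  Frank Jackson: salary
  Eve Jackson: complete
  Tina Smith: complete
  Grace Davis: city, department, salary
  Grace Harris: city, salary

Per field:
  name: 0 missing
  age: 0 missing
  city: 2 missing
  department: 1 missing
  salary: 3 missing

Total missing values: 6
Records with any missing: 3

6 missing values (city: 2, department: 1, salary: 3); 3 incomplete records


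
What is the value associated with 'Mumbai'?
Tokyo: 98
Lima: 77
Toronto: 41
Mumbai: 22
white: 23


Looking up key 'Mumbai'
Value: 22

22


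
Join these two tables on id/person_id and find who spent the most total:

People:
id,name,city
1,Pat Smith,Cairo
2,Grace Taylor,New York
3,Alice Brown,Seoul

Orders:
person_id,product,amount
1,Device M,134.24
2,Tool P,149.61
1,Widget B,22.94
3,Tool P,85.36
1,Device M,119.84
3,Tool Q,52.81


Join on: people.id = orders.person_id

Joined rows:
  Pat Smith (Cairo) bought Device M for $134.24
  Grace Taylor (New York) bought Tool P for $149.61
  Pat Smith (Cairo) bought Widget B for $22.94
  Alice Brown (Seoul) bought Tool P for $85.36
  Pat Smith (Cairo) bought Device M for $119.84
  Alice Brown (Seoul) bought Tool Q for $52.81

Total per person:
  Pat Smith: $277.02
  Grace Taylor: $149.61
  Alice Brown: $138.17

Top spender: Pat Smith ($277.02)

Pat Smith ($277.02)


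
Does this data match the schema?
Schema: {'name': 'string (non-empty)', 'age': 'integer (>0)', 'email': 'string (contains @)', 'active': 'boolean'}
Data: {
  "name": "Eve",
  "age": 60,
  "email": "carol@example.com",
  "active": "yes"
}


Validating each field against schema:
  name: OK (non-empty string)
  age: OK (positive integer)
  email: OK (string with @)
  active: FAIL ("yes" is not a boolean)

Result: INVALID (1 error: active)

INVALID (1 error: active)


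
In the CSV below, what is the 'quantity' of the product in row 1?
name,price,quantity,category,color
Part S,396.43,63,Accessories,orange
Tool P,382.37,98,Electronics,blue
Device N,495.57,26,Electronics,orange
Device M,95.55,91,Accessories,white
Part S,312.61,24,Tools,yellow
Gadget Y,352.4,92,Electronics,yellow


Query: Row 1 ('Part S'), column 'quantity'
Value: 63

63


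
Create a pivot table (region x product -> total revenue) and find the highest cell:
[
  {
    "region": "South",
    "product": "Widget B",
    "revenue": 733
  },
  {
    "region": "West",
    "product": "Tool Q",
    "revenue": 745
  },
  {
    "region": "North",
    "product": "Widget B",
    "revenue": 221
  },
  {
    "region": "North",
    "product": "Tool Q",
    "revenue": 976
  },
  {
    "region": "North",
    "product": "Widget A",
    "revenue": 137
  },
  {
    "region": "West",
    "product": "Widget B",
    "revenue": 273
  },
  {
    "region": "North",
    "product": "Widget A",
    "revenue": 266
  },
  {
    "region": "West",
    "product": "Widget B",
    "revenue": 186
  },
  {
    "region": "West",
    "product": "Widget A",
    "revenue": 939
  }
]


Pivot: region (rows) x product (columns) -> total revenue

     Tool Q        Widget A      Widget B    
North          976           403           221  
South            0             0           733  
West           745           939           459  

Highest: North / Tool Q = $976

North / Tool Q = $976


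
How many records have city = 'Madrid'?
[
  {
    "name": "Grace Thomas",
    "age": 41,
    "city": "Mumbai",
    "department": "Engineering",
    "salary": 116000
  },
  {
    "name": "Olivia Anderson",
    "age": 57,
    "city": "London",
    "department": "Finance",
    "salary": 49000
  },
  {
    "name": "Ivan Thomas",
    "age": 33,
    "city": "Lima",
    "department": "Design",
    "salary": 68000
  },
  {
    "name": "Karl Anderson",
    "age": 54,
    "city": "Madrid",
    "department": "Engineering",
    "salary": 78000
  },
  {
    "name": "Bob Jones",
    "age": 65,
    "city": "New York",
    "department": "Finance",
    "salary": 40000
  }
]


Data: 5 records
Condition: city = 'Madrid'

Checking each record:
  Grace Thomas: Mumbai
  Olivia Anderson: London
  Ivan Thomas: Lima
  Karl Anderson: Madrid MATCH
  Bob Jones: New York

Count: 1

1


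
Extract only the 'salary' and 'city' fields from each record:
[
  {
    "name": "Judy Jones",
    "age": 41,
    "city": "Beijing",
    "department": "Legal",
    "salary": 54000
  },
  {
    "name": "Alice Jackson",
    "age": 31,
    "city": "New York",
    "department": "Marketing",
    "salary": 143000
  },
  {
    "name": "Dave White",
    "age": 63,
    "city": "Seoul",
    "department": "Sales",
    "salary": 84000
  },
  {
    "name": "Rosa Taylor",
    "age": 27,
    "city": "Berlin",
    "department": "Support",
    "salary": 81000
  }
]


Original: 4 records with fields: name, age, city, department, salary
Keep: ['salary', 'city']
Drop: ['name', 'age', 'department']
Result: 4 records, 2 fields each

[
  {
    "salary": 54000,
    "city": "Beijing"
  },
  {
    "salary": 143000,
    "city": "New York"
  },
  {
    "salary": 84000,
    "city": "Seoul"
  },
  {
    "salary": 81000,
    "city": "Berlin"
  }
]


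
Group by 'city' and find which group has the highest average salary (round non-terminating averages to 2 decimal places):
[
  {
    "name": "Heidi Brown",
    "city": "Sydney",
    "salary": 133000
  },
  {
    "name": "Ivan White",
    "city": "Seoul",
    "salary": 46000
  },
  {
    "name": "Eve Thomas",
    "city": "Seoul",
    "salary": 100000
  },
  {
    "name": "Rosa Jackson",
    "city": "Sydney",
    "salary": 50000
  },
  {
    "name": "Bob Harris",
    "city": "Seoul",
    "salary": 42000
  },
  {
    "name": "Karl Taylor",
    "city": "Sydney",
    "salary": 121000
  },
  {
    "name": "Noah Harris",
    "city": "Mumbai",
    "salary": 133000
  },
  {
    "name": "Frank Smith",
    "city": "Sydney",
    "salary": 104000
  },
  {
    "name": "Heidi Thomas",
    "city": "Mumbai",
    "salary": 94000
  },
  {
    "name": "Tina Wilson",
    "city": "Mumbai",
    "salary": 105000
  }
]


Group by: city

Groups:
  Mumbai: 3 people, avg salary = 332000/3 ≈ $110666.67
  Seoul: 3 people, avg salary = 188000/3 ≈ $62666.67
  Sydney: 4 people, avg salary = 408000/4 = $102000

Highest average salary: Mumbai (≈$110666.67)

Mumbai (≈$110666.67)


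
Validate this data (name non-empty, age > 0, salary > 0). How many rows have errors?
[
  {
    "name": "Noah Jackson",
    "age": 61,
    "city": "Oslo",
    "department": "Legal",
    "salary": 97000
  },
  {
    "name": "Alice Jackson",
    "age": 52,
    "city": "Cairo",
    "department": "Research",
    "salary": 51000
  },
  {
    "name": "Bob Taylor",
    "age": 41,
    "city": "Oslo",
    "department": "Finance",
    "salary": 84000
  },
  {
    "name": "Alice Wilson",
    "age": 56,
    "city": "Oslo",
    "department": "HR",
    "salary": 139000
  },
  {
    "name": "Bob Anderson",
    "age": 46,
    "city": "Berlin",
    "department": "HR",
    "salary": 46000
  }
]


Validating 5 records:
Rules: name non-empty, age > 0, salary > 0

  Row 1 (Noah Jackson): OK
  Row 2 (Alice Jackson): OK
  Row 3 (Bob Taylor): OK
  Row 4 (Alice Wilson): OK
  Row 5 (Bob Anderson): OK

Total errors: 0

0 errors


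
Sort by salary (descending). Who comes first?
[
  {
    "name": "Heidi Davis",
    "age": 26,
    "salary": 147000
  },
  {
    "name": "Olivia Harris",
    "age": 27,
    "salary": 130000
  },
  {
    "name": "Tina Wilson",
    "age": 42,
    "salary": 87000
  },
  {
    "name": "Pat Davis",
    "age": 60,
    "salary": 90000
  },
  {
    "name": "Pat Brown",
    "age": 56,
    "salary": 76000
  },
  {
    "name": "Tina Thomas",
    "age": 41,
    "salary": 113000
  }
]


Sort by: salary (descending)

Sorted order:
  1. Heidi Davis (salary = 147000)
  2. Olivia Harris (salary = 130000)
  3. Tina Thomas (salary = 113000)
  4. Pat Davis (salary = 90000)
  5. Tina Wilson (salary = 87000)
  6. Pat Brown (salary = 76000)

First: Heidi Davis

Heidi Davis


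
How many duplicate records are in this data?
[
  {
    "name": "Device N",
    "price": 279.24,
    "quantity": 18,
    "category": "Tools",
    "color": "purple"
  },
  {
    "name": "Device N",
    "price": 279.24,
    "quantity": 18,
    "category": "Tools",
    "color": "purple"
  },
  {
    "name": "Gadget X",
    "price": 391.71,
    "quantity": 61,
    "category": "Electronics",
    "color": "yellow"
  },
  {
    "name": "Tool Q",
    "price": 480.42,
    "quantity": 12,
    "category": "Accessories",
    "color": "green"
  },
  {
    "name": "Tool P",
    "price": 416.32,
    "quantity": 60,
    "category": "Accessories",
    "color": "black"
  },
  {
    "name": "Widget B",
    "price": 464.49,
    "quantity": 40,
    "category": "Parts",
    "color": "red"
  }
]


Checking 6 records for duplicates:

  Row 1: Device N ($279.24, qty 18)
  Row 2: Device N ($279.24, qty 18) <-- DUPLICATE
  Row 3: Gadget X ($391.71, qty 61)
  Row 4: Tool Q ($480.42, qty 12)
  Row 5: Tool P ($416.32, qty 60)
  Row 6: Widget B ($464.49, qty 40)

Duplicates found: 1
Unique records: 5

1 duplicates, 5 unique


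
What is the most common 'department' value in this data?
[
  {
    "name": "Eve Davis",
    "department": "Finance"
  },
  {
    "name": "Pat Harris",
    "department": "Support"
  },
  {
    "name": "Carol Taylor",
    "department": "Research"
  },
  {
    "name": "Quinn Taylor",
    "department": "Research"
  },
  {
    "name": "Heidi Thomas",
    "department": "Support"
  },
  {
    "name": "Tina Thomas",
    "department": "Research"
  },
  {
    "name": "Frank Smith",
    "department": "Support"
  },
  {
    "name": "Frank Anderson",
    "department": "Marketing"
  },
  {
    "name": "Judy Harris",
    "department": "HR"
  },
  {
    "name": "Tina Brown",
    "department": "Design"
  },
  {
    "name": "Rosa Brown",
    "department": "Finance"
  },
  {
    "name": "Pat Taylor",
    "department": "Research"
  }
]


Counting 'department' values across 12 records:

  Research: 4 ####
  Support: 3 ###
  Finance: 2 ##
  Marketing: 1 #
  HR: 1 #
  Design: 1 #

Most common: Research (4 times)

Research (4 times)


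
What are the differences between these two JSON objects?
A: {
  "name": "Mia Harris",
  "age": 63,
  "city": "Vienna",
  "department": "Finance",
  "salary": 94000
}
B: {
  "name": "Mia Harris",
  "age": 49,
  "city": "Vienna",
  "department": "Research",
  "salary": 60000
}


Comparing each field (in key order):
  name: same
  age: DIFFERENT
  city: same
  department: DIFFERENT
  salary: DIFFERENT
Differences:
  age: 63 -> 49
  department: Finance -> Research
  salary: 94000 -> 60000

3 field(s) changed

3 changes: age, department, salary


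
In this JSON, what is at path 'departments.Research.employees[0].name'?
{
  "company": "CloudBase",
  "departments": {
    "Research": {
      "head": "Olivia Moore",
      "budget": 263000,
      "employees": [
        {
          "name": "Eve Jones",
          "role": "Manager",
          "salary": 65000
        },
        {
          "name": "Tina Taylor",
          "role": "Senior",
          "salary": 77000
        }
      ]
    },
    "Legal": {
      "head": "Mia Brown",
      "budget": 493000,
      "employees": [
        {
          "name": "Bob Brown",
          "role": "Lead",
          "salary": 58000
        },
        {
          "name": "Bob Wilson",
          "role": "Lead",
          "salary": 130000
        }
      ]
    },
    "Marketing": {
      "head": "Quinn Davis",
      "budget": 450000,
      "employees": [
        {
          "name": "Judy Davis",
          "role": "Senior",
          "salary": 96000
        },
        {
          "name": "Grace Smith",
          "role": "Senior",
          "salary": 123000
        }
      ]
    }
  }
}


Path: departments.Research.employees[0].name

Navigate:
  -> departments
  -> Research
  -> employees[0].name = 'Eve Jones'

Eve Jones


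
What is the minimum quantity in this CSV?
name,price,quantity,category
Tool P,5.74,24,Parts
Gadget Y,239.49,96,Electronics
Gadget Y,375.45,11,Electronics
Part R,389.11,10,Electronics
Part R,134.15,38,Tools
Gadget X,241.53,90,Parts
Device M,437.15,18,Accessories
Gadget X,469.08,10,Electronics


Computing minimum quantity:
Values: [24, 96, 11, 10, 38, 90, 18, 10]
Min = 10

10


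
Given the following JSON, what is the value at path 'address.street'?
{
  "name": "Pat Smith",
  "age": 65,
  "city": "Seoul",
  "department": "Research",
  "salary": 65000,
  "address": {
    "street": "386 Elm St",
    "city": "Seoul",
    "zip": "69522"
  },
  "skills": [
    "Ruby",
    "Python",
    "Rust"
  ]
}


Query: address.street
Path: address -> street
Value: 386 Elm St

386 Elm St


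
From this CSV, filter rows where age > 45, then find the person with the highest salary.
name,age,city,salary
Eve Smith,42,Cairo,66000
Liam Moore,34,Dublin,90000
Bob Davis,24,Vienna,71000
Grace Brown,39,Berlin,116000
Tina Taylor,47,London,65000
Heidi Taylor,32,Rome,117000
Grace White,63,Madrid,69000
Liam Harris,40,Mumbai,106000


Filter: age > 45
Sort by: salary (descending)

Filtered records (2):
  Grace White, age 63, salary $69000
  Tina Taylor, age 47, salary $65000

Highest salary: Grace White ($69000)

Grace White


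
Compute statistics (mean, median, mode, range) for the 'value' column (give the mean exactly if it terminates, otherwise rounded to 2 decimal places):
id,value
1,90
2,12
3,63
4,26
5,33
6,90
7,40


Data: [90, 12, 63, 26, 33, 90, 40]
Count: 7
Sum: 354
Mean: 354/7 ≈ 50.57 (rounded to 2 decimal places)
Sorted: [12, 26, 33, 40, 63, 90, 90]
Median: 40.0
Mode: 90 (2 times)
Range: 90 - 12 = 78
Min: 12, Max: 90

mean≈50.57, median=40.0, mode=90, range=78


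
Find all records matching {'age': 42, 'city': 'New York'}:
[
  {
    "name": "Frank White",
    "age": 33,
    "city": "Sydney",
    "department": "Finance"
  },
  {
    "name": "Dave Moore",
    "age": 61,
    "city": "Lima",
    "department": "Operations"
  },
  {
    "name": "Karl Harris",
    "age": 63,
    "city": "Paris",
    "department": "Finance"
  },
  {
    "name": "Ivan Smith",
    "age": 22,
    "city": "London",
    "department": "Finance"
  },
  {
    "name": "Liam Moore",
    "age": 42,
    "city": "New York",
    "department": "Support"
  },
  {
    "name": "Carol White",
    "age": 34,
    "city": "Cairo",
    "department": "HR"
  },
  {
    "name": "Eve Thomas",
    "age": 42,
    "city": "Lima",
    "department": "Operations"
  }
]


Search criteria: {'age': 42, 'city': 'New York'}

Checking 7 records:
  Frank White: {age: 33, city: Sydney}
  Dave Moore: {age: 61, city: Lima}
  Karl Harris: {age: 63, city: Paris}
  Ivan Smith: {age: 22, city: London}
  Liam Moore: {age: 42, city: New York} <-- MATCH
  Carol White: {age: 34, city: Cairo}
  Eve Thomas: {age: 42, city: Lima}

Matches: ["Liam Moore"]

["Liam Moore"]


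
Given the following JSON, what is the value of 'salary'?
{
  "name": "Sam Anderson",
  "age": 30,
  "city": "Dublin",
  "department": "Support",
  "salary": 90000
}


Looking up field 'salary'
Value: 90000

90000


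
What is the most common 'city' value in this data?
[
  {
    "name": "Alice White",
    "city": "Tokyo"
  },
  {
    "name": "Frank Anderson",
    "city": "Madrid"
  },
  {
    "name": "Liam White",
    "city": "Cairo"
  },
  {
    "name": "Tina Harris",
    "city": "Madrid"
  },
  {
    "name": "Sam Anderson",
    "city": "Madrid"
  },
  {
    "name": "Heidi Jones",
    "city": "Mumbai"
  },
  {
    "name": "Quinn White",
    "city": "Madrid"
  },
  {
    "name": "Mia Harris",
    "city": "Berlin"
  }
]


Counting 'city' values across 8 records:

  Madrid: 4 ####
  Tokyo: 1 #
  Cairo: 1 #
  Mumbai: 1 #
  Berlin: 1 #

Most common: Madrid (4 times)

Madrid (4 times)


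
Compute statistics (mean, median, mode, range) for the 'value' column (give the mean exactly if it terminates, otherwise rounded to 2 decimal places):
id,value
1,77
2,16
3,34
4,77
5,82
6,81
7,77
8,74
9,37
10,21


Data: [77, 16, 34, 77, 82, 81, 77, 74, 37, 21]
Count: 10
Sum: 576
Mean: 576/10 = 57.6
Sorted: [16, 21, 34, 37, 74, 77, 77, 77, 81, 82]
Median: 75.5
Mode: 77 (3 times)
Range: 82 - 16 = 66
Min: 16, Max: 82

mean=57.6, median=75.5, mode=77, range=66


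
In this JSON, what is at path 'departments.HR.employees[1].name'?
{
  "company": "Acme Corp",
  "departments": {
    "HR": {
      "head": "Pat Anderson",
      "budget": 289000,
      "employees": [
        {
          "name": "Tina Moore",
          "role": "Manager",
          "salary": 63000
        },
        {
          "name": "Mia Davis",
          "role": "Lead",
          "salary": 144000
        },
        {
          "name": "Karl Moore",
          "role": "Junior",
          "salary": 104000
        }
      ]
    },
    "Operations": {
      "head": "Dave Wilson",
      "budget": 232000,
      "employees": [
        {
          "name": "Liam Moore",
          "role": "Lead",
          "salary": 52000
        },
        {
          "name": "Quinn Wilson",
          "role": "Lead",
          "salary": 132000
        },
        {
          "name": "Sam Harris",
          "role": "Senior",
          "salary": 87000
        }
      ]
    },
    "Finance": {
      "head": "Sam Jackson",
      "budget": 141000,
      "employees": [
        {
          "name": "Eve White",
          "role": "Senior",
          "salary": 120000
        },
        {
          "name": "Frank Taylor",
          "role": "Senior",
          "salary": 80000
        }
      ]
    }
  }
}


Path: departments.HR.employees[1].name

Navigate:
  -> departments
  -> HR
  -> employees[1].name = 'Mia Davis'

Mia Davis


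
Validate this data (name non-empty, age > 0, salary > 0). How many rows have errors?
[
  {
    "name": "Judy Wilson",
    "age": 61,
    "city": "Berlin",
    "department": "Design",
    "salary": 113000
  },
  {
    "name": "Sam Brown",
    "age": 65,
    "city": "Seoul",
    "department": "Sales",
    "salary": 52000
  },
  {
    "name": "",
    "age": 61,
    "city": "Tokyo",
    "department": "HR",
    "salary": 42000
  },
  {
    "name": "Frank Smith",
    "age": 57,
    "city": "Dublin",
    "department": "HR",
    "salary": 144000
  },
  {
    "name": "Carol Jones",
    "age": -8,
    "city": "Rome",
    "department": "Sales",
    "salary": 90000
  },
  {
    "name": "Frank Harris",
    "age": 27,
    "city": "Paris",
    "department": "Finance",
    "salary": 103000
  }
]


Validating 6 records:
Rules: name non-empty, age > 0, salary > 0

  Row 1 (Judy Wilson): OK
  Row 2 (Sam Brown): OK
  Row 3 (???): empty name
  Row 4 (Frank Smith): OK
  Row 5 (Carol Jones): negative age: -8
  Row 6 (Frank Harris): OK

Total errors: 2

2 errors


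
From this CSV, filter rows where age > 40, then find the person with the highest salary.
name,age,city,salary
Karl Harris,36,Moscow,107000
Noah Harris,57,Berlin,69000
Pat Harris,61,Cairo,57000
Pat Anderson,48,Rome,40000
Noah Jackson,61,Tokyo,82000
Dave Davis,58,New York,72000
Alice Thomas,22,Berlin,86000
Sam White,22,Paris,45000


Filter: age > 40
Sort by: salary (descending)

Filtered records (5):
  Noah Jackson, age 61, salary $82000
  Dave Davis, age 58, salary $72000
  Noah Harris, age 57, salary $69000
  Pat Harris, age 61, salary $57000
  Pat Anderson, age 48, salary $40000

Highest salary: Noah Jackson ($82000)

Noah Jackson


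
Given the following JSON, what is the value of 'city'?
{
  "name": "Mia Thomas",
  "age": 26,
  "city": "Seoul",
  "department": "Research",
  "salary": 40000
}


Looking up field 'city'
Value: Seoul

Seoul


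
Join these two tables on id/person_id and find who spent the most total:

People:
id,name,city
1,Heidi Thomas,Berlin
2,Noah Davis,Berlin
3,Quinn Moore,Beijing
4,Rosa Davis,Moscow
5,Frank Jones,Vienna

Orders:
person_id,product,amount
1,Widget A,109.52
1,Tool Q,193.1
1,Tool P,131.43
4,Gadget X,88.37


Join on: people.id = orders.person_id

Joined rows:
  Heidi Thomas (Berlin) bought Widget A for $109.52
  Heidi Thomas (Berlin) bought Tool Q for $193.1
  Heidi Thomas (Berlin) bought Tool P for $131.43
  Rosa Davis (Moscow) bought Gadget X for $88.37

Total per person:
  Heidi Thomas: $434.05
  Rosa Davis: $88.37

Top spender: Heidi Thomas ($434.05)

Heidi Thomas ($434.05)


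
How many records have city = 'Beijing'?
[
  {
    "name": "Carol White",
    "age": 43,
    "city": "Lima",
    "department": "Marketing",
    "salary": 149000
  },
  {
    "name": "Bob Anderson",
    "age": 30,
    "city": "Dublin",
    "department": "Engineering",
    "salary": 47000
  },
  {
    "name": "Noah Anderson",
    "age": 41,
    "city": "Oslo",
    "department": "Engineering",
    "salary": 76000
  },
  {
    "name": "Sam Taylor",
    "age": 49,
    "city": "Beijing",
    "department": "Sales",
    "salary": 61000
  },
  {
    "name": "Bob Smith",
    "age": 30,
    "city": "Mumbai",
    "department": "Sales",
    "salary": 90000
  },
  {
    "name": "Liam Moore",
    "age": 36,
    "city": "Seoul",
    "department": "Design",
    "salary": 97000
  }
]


Data: 6 records
Condition: city = 'Beijing'

Checking each record:
  Carol White: Lima
  Bob Anderson: Dublin
  Noah Anderson: Oslo
  Sam Taylor: Beijing MATCH
  Bob Smith: Mumbai
  Liam Moore: Seoul

Count: 1

1


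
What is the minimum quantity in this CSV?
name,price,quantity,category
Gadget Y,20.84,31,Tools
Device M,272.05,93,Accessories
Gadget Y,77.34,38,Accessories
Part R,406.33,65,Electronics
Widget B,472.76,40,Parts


Computing minimum quantity:
Values: [31, 93, 38, 65, 40]
Min = 31

31


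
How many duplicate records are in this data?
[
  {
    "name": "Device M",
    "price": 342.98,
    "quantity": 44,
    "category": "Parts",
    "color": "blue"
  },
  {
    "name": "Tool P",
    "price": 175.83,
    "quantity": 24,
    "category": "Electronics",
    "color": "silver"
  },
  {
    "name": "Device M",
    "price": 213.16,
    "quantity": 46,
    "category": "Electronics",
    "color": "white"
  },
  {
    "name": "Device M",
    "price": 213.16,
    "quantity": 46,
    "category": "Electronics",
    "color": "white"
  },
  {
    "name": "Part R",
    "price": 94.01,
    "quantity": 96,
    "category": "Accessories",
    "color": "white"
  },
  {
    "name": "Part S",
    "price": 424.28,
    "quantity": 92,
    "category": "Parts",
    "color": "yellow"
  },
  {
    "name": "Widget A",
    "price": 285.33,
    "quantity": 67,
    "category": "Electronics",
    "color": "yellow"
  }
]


Checking 7 records for duplicates:

  Row 1: Device M ($342.98, qty 44)
  Row 2: Tool P ($175.83, qty 24)
  Row 3: Device M ($213.16, qty 46)
  Row 4: Device M ($213.16, qty 46) <-- DUPLICATE
  Row 5: Part R ($94.01, qty 96)
  Row 6: Part S ($424.28, qty 92)
  Row 7: Widget A ($285.33, qty 67)

Duplicates found: 1
Unique records: 6

1 duplicates, 6 unique


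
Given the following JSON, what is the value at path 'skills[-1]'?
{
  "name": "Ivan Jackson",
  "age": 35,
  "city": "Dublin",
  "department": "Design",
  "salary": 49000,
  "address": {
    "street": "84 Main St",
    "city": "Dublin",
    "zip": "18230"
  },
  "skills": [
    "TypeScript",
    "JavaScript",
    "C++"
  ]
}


Query: skills[-1]
Path: skills -> last element
Value: C++

C++


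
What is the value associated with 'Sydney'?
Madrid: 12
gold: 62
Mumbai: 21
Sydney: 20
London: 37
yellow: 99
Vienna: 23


Looking up key 'Sydney'
Value: 20

20


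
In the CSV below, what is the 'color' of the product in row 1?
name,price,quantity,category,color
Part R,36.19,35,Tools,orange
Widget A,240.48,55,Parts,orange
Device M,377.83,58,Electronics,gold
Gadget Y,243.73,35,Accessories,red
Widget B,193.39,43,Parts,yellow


Query: Row 1 ('Part R'), column 'color'
Value: orange

orange


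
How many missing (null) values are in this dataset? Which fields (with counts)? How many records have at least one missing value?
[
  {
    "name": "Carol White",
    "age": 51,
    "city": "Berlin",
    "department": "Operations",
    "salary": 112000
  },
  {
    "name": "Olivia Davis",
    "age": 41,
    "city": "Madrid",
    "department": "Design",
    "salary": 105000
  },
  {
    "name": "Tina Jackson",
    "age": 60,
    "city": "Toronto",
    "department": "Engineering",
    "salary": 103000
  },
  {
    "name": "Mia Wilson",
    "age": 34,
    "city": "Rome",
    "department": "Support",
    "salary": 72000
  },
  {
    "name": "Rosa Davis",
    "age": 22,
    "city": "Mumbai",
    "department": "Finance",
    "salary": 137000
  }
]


Checking for missing (null) values in 5 records:

  Carol White: complete
  Olivia Davis: complete
  Tina Jackson: complete
  Mia Wilson: complete
  Rosa Davis: complete

Per field:
  name: 0 missing
  age: 0 missing
  city: 0 missing
  department: 0 missing
  salary: 0 missing

Total missing values: 0
Records with any missing: 0

0 missing values (none); 0 incomplete records


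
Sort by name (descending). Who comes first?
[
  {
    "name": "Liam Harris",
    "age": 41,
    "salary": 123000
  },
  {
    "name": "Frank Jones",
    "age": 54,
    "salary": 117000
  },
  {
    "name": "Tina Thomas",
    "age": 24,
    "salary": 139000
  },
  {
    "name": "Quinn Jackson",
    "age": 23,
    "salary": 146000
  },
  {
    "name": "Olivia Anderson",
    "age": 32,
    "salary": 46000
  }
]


Sort by: name (descending)

Sorted order:
  1. Tina Thomas (name = Tina Thomas)
  2. Quinn Jackson (name = Quinn Jackson)
  3. Olivia Anderson (name = Olivia Anderson)
  4. Liam Harris (name = Liam Harris)
  5. Frank Jones (name = Frank Jones)

First: Tina Thomas

Tina Thomas


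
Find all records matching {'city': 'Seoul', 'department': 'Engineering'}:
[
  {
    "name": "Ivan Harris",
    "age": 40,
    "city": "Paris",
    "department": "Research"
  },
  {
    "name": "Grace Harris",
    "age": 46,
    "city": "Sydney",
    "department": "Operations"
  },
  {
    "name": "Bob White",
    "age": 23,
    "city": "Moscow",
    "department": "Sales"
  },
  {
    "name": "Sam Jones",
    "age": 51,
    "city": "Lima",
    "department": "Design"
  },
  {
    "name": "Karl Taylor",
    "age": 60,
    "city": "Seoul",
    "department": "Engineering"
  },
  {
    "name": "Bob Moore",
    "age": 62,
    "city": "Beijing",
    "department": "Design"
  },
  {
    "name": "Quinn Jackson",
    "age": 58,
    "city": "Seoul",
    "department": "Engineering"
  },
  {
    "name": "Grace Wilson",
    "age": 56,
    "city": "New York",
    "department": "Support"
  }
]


Search criteria: {'city': 'Seoul', 'department': 'Engineering'}

Checking 8 records:
  Ivan Harris: {city: Paris, department: Research}
  Grace Harris: {city: Sydney, department: Operations}
  Bob White: {city: Moscow, department: Sales}
  Sam Jones: {city: Lima, department: Design}
  Karl Taylor: {city: Seoul, department: Engineering} <-- MATCH
  Bob Moore: {city: Beijing, department: Design}
  Quinn Jackson: {city: Seoul, department: Engineering} <-- MATCH
  Grace Wilson: {city: New York, department: Support}

Matches: ["Karl Taylor", "Quinn Jackson"]

["Karl Taylor", "Quinn Jackson"]


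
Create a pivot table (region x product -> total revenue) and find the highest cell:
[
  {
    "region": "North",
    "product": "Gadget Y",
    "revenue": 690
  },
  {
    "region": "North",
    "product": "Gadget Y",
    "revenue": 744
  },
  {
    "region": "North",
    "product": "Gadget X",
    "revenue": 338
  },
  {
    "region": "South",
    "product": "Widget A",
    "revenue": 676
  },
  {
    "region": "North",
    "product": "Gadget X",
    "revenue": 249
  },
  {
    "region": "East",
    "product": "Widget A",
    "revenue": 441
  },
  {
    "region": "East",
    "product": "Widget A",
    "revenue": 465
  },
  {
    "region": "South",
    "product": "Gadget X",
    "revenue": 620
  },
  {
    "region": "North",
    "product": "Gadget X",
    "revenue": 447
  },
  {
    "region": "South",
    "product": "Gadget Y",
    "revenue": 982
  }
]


Pivot: region (rows) x product (columns) -> total revenue

     Gadget X      Gadget Y      Widget A    
East             0             0           906  
North         1034          1434             0  
South          620           982           676  

Highest: North / Gadget Y = $1434

North / Gadget Y = $1434


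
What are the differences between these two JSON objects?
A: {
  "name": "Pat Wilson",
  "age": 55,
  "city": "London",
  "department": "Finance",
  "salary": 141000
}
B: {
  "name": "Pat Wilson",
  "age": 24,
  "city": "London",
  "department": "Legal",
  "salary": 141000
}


Comparing each field (in key order):
  name: same
  age: DIFFERENT
  city: same
  department: DIFFERENT
  salary: same
Differences:
  age: 55 -> 24
  department: Finance -> Legal

2 field(s) changed

2 changes: age, department


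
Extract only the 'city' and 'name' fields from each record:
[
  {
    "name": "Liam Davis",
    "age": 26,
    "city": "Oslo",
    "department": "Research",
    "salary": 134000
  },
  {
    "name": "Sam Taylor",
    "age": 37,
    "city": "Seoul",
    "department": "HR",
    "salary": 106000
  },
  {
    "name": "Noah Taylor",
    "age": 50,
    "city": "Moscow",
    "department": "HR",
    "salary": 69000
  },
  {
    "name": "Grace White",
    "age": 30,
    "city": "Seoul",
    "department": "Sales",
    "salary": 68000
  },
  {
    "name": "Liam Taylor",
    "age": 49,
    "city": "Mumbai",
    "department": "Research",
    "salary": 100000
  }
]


Original: 5 records with fields: name, age, city, department, salary
Keep: ['city', 'name']
Drop: ['age', 'department', 'salary']
Result: 5 records, 2 fields each

[
  {
    "city": "Oslo",
    "name": "Liam Davis"
  },
  {
    "city": "Seoul",
    "name": "Sam Taylor"
  },
  {
    "city": "Moscow",
    "name": "Noah Taylor"
  },
  {
    "city": "Seoul",
    "name": "Grace White"
  },
  {
    "city": "Mumbai",
    "name": "Liam Taylor"
  }
]
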